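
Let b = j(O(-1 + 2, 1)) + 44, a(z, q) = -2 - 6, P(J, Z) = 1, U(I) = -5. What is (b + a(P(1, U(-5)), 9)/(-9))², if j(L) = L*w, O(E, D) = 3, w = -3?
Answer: 104329/81 ≈ 1288.0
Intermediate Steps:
j(L) = -3*L (j(L) = L*(-3) = -3*L)
a(z, q) = -8
b = 35 (b = -3*3 + 44 = -9 + 44 = 35)
(b + a(P(1, U(-5)), 9)/(-9))² = (35 - 8/(-9))² = (35 - 8*(-⅑))² = (35 + 8/9)² = (323/9)² = 104329/81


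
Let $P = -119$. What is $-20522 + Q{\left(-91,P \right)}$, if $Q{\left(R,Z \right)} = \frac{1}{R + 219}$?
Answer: $- \frac{2626815}{128} \approx -20522.0$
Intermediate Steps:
$Q{\left(R,Z \right)} = \frac{1}{219 + R}$
$-20522 + Q{\left(-91,P \right)} = -20522 + \frac{1}{219 - 91} = -20522 + \frac{1}{128} = - \frac{2626815}{128}$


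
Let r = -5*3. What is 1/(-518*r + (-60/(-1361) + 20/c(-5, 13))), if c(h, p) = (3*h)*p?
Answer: 53079/412420726 ≈ 0.00012870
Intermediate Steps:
c(h, p) = 3*h*p
r = -15
1/(-518*r + (-60/(-1361) + 20/c(-5, 13))) = 1/(-518*(-15) + (-60/(-1361) + 20/((3*(-5)*13)))) = 1/(7770 + (-60*(-1/1361) + 20/(-195))) = 1/(7770 + (60/1361 + 20*(-1/195))) = 1/(7770 + (60/1361 - 4/39)) = 1/(7770 - 3104/53079) = 1/(412420726/53079) = 53079/412420726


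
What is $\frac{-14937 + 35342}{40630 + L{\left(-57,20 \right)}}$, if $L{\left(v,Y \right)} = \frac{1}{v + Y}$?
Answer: $\frac{754985}{1503309} \approx 0.50222$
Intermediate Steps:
$L{\left(v,Y \right)} = \frac{1}{Y + v}$
$\frac{-14937 + 35342}{40630 + L{\left(-57,20 \right)}} = \frac{-14937 + 35342}{40630 + \frac{1}{20 - 57}} = \frac{20405}{40630 + \frac{1}{-37}} = \frac{20405}{40630 - \frac{1}{37}} = \frac{20405}{\frac{1503309}{37}} = 20405 \cdot \frac{37}{1503309} = \frac{754985}{1503309}$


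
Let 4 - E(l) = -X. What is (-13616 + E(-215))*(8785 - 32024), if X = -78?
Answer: 318141910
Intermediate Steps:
E(l) = -74 (E(l) = 4 - (-1)*(-78) = 4 - 1*78 = 4 - 78 = -74)
(-13616 + E(-215))*(8785 - 32024) = (-13616 - 74)*(8785 - 32024) = -13690*(-23239) = 318141910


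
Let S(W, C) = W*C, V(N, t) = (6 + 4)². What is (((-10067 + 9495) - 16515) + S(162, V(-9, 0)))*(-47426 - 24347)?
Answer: 63662651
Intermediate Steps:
V(N, t) = 100 (V(N, t) = 10² = 100)
S(W, C) = C*W
(((-10067 + 9495) - 16515) + S(162, V(-9, 0)))*(-47426 - 24347) = (((-10067 + 9495) - 16515) + 100*162)*(-47426 - 24347) = ((-572 - 16515) + 16200)*(-71773) = (-17087 + 16200)*(-71773) = -887*(-71773) = 63662651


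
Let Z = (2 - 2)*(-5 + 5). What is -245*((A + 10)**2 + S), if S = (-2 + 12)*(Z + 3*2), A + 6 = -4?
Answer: -14700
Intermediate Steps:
A = -10 (A = -6 - 4 = -10)
Z = 0 (Z = 0*0 = 0)
S = 60 (S = (-2 + 12)*(0 + 3*2) = 10*(0 + 6) = 10*6 = 60)
-245*((A + 10)**2 + S) = -245*((-10 + 10)**2 + 60) = -245*(0**2 + 60) = -245*(0 + 60) = -245*60 = -14700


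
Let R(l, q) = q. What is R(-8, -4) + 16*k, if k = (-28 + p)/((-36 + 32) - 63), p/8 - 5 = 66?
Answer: -8908/67 ≈ -132.96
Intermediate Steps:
p = 568 (p = 40 + 8*66 = 40 + 528 = 568)
k = -540/67 (k = (-28 + 568)/((-36 + 32) - 63) = 540/(-4 - 63) = 540/(-67) = 540*(-1/67) = -540/67 ≈ -8.0597)
R(-8, -4) + 16*k = -4 + 16*(-540/67) = -4 - 8640/67 = -8908/67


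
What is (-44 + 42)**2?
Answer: 4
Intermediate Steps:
(-44 + 42)**2 = (-2)**2 = 4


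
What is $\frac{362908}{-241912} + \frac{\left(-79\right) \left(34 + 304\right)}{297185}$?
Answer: $- \frac{28577587051}{17973154430} \approx -1.59$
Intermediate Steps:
$\frac{362908}{-241912} + \frac{\left(-79\right) \left(34 + 304\right)}{297185} = 362908 \left(- \frac{1}{241912}\right) + \left(-79\right) 338 \cdot \frac{1}{297185} = - \frac{90727}{60478} - \frac{26702}{297185} = - \frac{28577587051}{17973154430}$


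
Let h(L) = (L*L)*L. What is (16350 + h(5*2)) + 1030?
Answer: 18380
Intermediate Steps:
h(L) = L³ (h(L) = L²*L = L³)
(16350 + h(5*2)) + 1030 = (16350 + (5*2)³) + 1030 = (16350 + 10³) + 1030 = (16350 + 1000) + 1030 = 17350 + 1030 = 18380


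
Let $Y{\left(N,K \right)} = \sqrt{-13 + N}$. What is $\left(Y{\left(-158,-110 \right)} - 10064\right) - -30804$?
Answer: $20740 + 3 i \sqrt{19} \approx 20740.0 + 13.077 i$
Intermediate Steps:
$\left(Y{\left(-158,-110 \right)} - 10064\right) - -30804 = \left(\sqrt{-13 - 158} - 10064\right) - -30804 = \left(\sqrt{-171} - 10064\right) + 30804 = \left(3 i \sqrt{19} - 10064\right) + 30804 = \left(-10064 + 3 i \sqrt{19}\right) + 30804 = 20740 + 3 i \sqrt{19}$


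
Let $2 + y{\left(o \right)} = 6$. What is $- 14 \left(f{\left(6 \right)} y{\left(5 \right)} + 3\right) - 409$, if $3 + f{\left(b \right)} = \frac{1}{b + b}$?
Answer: $- \frac{863}{3} \approx -287.67$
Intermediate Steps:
$f{\left(b \right)} = -3 + \frac{1}{2 b}$ ($f{\left(b \right)} = -3 + \frac{1}{b + b} = -3 + \frac{1}{2 b}$)
$y{\left(o \right)} = 4$ ($y{\left(o \right)} = -2 + 6 = 4$)
$- 14 \left(f{\left(6 \right)} y{\left(5 \right)} + 3\right) - 409 = - 14 \left(\left(-3 + \frac{1}{2 \cdot 6}\right) 4 + 3\right) - 409 = - 14 \left(\left(-3 + \frac{1}{2} \cdot \frac{1}{6}\right) 4 + 3\right) - 409 = - 14 \left(\left(-3 + \frac{1}{12}\right) 4 + 3\right) - 409 = - 14 \left(\left(- \frac{35}{12}\right) 4 + 3\right) - 409 = - 14 \left(- \frac{35}{3} + 3\right) - 409 = \left(-14\right) \left(- \frac{26}{3}\right) - 409 = \frac{364}{3} - 409 = - \frac{863}{3}$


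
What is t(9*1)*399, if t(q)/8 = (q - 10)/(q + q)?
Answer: -532/3 ≈ -177.33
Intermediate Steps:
t(q) = 4*(-10 + q)/q (t(q) = 8*((q - 10)/(q + q)) = 8*((-10 + q)/((2*q))) = 8*((-10 + q)*(1/(2*q))) = 8*((-10 + q)/(2*q)) = 4*(-10 + q)/q)
t(9*1)*399 = (4 - 40/(9*1))*399 = (4 - 40/9)*399 = -4/9*399 = -532/3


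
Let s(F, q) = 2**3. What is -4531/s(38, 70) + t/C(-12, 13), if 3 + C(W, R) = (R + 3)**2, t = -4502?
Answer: -1182359/2024 ≈ -584.17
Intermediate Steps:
s(F, q) = 8
C(W, R) = -3 + (3 + R)**2 (C(W, R) = -3 + (R + 3)**2 = -3 + (3 + R)**2)
-4531/s(38, 70) + t/C(-12, 13) = -4531/8 - 4502/(-3 + (3 + 13)**2) = -4531*1/8 - 4502/(-3 + 16**2) = -4531/8 - 4502/(-3 + 256) = -4531/8 - 4502/253 = -1182359/2024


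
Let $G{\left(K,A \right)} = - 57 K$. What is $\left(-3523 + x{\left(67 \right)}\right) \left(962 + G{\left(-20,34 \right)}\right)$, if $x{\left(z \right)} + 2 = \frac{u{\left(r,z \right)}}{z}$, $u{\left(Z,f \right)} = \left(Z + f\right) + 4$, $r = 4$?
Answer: $- \frac{496282200}{67} \approx -7.4072 \cdot 10^{6}$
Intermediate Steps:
$u{\left(Z,f \right)} = 4 + Z + f$
$x{\left(z \right)} = -2 + \frac{8 + z}{z}$ ($x{\left(z \right)} = -2 + \frac{4 + 4 + z}{z} = -2 + \frac{8 + z}{z}$)
$\left(-3523 + x{\left(67 \right)}\right) \left(962 + G{\left(-20,34 \right)}\right) = \left(-3523 + \frac{8 - 67}{67}\right) \left(962 - -1140\right) = \left(-3523 + \frac{8 - 67}{67}\right) \left(962 + 1140\right) = \left(-3523 + \frac{1}{67} \left(-59\right)\right) 2102 = \left(-3523 - \frac{59}{67}\right) 2102 = \left(- \frac{236100}{67}\right) 2102 = - \frac{496282200}{67}$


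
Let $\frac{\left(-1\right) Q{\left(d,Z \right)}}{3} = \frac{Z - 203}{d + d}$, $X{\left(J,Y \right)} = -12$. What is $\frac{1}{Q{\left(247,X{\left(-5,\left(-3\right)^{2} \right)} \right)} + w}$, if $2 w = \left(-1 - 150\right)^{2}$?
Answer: $\frac{247}{2816246} \approx 8.7705 \cdot 10^{-5}$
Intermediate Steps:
$w = \frac{22801}{2}$ ($w = \frac{\left(-1 - 150\right)^{2}}{2} = \frac{\left(-151\right)^{2}}{2} = \frac{1}{2} \cdot 22801 = \frac{22801}{2} \approx 11401.0$)
$Q{\left(d,Z \right)} = - \frac{3 \left(-203 + Z\right)}{2 d}$ ($Q{\left(d,Z \right)} = - 3 \frac{Z - 203}{d + d} = - 3 \frac{-203 + Z}{2 d} = - \frac{3 \left(-203 + Z\right)}{2 d}$)
$\frac{1}{Q{\left(247,X{\left(-5,\left(-3\right)^{2} \right)} \right)} + w} = \frac{1}{\frac{3 \left(203 - -12\right)}{2 \cdot 247} + \frac{22801}{2}} = \frac{1}{\frac{3}{2} \cdot \frac{1}{247} \left(203 + 12\right) + \frac{22801}{2}} = \frac{1}{\frac{3}{2} \cdot \frac{1}{247} \cdot 215 + \frac{22801}{2}} = \frac{1}{\frac{645}{494} + \frac{22801}{2}} = \frac{1}{\frac{2816246}{247}} = \frac{247}{2816246}$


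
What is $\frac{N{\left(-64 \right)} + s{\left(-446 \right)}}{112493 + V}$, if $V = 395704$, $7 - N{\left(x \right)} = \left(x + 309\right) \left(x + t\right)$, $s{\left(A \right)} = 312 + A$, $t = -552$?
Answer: $\frac{150793}{508197} \approx 0.29672$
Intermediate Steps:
$N{\left(x \right)} = 7 - \left(-552 + x\right) \left(309 + x\right)$ ($N{\left(x \right)} = 7 - \left(x + 309\right) \left(x - 552\right) = 7 - \left(309 + x\right) \left(-552 + x\right) = 7 - \left(-552 + x\right) \left(309 + x\right)$)
$\frac{N{\left(-64 \right)} + s{\left(-446 \right)}}{112493 + V} = \frac{\left(170575 - \left(-64\right)^{2} + 243 \left(-64\right)\right) + \left(312 - 446\right)}{112493 + 395704} = \frac{\left(170575 - 4096 - 15552\right) - 134}{508197} = \left(\left(170575 - 4096 - 15552\right) - 134\right) \frac{1}{508197} = \left(150927 - 134\right) \frac{1}{508197} = 150793 \cdot \frac{1}{508197} = \frac{150793}{508197}$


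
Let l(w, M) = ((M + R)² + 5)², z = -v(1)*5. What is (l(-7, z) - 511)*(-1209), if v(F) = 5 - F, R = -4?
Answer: -407493450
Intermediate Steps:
z = -20 (z = -(5 - 1*1)*5 = -(5 - 1)*5 = -1*4*5 = -4*5 = -20)
l(w, M) = (5 + (-4 + M)²)² (l(w, M) = ((M - 4)² + 5)² = ((-4 + M)² + 5)² = (5 + (-4 + M)²)²)
(l(-7, z) - 511)*(-1209) = ((5 + (-4 - 20)²)² - 511)*(-1209) = ((5 + (-24)²)² - 511)*(-1209) = ((5 + 576)² - 511)*(-1209) = (581² - 511)*(-1209) = (337561 - 511)*(-1209) = 337050*(-1209) = -407493450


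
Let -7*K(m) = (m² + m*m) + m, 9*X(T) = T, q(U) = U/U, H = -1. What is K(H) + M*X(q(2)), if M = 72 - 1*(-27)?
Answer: 76/7 ≈ 10.857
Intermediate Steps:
q(U) = 1
X(T) = T/9
M = 99 (M = 72 + 27 = 99)
K(m) = -2*m²/7 - m/7 (K(m) = -((m² + m*m) + m)/7 = -((m² + m²) + m)/7 = -(2*m² + m)/7 = -(m + 2*m²)/7 = -2*m²/7 - m/7)
K(H) + M*X(q(2)) = -⅐*(-1)*(1 + 2*(-1)) + 99*((⅑)*1) = -⅐*(-1)*(1 - 2) + 99*(⅑) = -⅐*(-1)*(-1) + 11 = -⅐ + 11 = 76/7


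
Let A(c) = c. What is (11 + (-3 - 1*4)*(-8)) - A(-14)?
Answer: 81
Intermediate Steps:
(11 + (-3 - 1*4)*(-8)) - A(-14) = (11 + (-3 - 1*4)*(-8)) - 1*(-14) = (11 + (-3 - 4)*(-8)) + 14 = (11 - 7*(-8)) + 14 = (11 + 56) + 14 = 67 + 14 = 81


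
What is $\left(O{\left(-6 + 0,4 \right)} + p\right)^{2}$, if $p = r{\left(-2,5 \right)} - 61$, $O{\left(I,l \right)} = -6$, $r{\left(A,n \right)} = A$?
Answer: $4761$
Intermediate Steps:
$p = -63$ ($p = -2 - 61 = -63$)
$\left(O{\left(-6 + 0,4 \right)} + p\right)^{2} = \left(-6 - 63\right)^{2} = \left(-69\right)^{2} = 4761$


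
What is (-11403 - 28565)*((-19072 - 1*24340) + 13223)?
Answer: 1206593952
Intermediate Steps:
(-11403 - 28565)*((-19072 - 1*24340) + 13223) = -39968*((-19072 - 24340) + 13223) = -39968*(-43412 + 13223) = -39968*(-30189) = 1206593952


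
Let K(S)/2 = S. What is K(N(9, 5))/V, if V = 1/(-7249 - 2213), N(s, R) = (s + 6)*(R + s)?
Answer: -3974040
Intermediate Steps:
N(s, R) = (6 + s)*(R + s)
V = -1/9462 (V = 1/(-9462) = -1/9462 ≈ -0.00010569)
K(S) = 2*S
K(N(9, 5))/V = (2*(9² + 6*5 + 6*9 + 5*9))/(-1/9462) = (2*(81 + 30 + 54 + 45))*(-9462) = (2*210)*(-9462) = 420*(-9462) = -3974040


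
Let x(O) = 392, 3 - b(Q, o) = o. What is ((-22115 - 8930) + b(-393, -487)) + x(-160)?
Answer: -30163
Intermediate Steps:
b(Q, o) = 3 - o
((-22115 - 8930) + b(-393, -487)) + x(-160) = ((-22115 - 8930) + (3 - 1*(-487))) + 392 = (-31045 + (3 + 487)) + 392 = (-31045 + 490) + 392 = -30555 + 392 = -30163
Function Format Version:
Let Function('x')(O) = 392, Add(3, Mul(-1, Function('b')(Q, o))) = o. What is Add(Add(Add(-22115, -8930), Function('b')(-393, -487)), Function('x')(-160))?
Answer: -30163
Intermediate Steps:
Function('b')(Q, o) = Add(3, Mul(-1, o))
Add(Add(Add(-22115, -8930), Function('b')(-393, -487)), Function('x')(-160)) = Add(Add(Add(-22115, -8930), Add(3, Mul(-1, -487))), 392) = Add(Add(-31045, Add(3, 487)), 392) = Add(Add(-31045, 490), 392) = Add(-30555, 392) = -30163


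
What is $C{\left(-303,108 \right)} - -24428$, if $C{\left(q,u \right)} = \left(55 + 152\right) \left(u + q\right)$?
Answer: $-15937$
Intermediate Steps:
$C{\left(q,u \right)} = 207 q + 207 u$ ($C{\left(q,u \right)} = 207 \left(q + u\right) = 207 q + 207 u$)
$C{\left(-303,108 \right)} - -24428 = \left(207 \left(-303\right) + 207 \cdot 108\right) - -24428 = \left(-62721 + 22356\right) + 24428 = -40365 + 24428 = -15937$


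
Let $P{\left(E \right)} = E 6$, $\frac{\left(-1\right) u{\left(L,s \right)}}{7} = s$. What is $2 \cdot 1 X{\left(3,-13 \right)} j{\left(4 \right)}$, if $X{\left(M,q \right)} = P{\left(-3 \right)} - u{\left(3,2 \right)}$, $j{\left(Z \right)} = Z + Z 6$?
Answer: $-224$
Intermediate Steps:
$u{\left(L,s \right)} = - 7 s$
$P{\left(E \right)} = 6 E$
$j{\left(Z \right)} = 7 Z$ ($j{\left(Z \right)} = Z + 6 Z = 7 Z$)
$X{\left(M,q \right)} = -4$ ($X{\left(M,q \right)} = 6 \left(-3\right) - \left(-7\right) 2 = -18 - -14 = -18 + 14 = -4$)
$2 \cdot 1 X{\left(3,-13 \right)} j{\left(4 \right)} = 2 \cdot 1 \left(-4\right) 7 \cdot 4 = 2 \left(-4\right) 28 = \left(-8\right) 28 = -224$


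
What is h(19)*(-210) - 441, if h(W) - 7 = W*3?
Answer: -13881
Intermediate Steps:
h(W) = 7 + 3*W (h(W) = 7 + W*3 = 7 + 3*W)
h(19)*(-210) - 441 = (7 + 3*19)*(-210) - 441 = (7 + 57)*(-210) - 441 = 64*(-210) - 441 = -13440 - 441 = -13881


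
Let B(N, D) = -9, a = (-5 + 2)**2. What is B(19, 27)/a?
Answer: -1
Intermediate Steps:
a = 9 (a = (-3)**2 = 9)
B(19, 27)/a = -9/9 = -9*1/9 = -1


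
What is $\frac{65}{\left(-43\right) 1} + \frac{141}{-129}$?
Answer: $- \frac{112}{43} \approx -2.6047$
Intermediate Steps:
$\frac{65}{\left(-43\right) 1} + \frac{141}{-129} = \frac{65}{-43} + 141 \left(- \frac{1}{129}\right) = 65 \left(- \frac{1}{43}\right) - \frac{47}{43} = - \frac{65}{43} - \frac{47}{43} = - \frac{112}{43}$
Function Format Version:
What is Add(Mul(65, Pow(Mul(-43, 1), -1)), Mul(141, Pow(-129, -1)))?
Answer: Rational(-112, 43) ≈ -2.6047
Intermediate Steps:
Add(Mul(65, Pow(Mul(-43, 1), -1)), Mul(141, Pow(-129, -1))) = Add(Mul(65, Pow(-43, -1)), Mul(141, Rational(-1, 129))) = Add(Mul(65, Rational(-1, 43)), Rational(-47, 43)) = Add(Rational(-65, 43), Rational(-47, 43)) = Rational(-112, 43)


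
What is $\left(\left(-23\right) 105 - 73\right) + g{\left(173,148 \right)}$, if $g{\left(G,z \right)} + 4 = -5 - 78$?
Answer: $-2575$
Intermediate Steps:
$g{\left(G,z \right)} = -87$ ($g{\left(G,z \right)} = -4 - 83 = -87$)
$\left(\left(-23\right) 105 - 73\right) + g{\left(173,148 \right)} = \left(\left(-23\right) 105 - 73\right) - 87 = \left(-2415 - 73\right) - 87 = -2488 - 87 = -2575$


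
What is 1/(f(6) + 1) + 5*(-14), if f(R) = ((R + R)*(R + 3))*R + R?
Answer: -45849/655 ≈ -69.998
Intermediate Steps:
f(R) = R + 2*R**2*(3 + R) (f(R) = ((2*R)*(3 + R))*R + R = (2*R*(3 + R))*R + R = 2*R**2*(3 + R) + R = R + 2*R**2*(3 + R))
1/(f(6) + 1) + 5*(-14) = 1/(6*(1 + 2*6**2 + 6*6) + 1) + 5*(-14) = 1/(6*(1 + 2*36 + 36) + 1) - 70 = 1/(6*(1 + 72 + 36) + 1) - 70 = 1/(6*109 + 1) - 70 = 1/(654 + 1) - 70 = 1/655 - 70 = -45849/655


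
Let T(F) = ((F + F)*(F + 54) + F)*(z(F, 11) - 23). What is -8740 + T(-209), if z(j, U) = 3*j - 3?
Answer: -42180133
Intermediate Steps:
z(j, U) = -3 + 3*j
T(F) = (-26 + 3*F)*(F + 2*F*(54 + F)) (T(F) = ((F + F)*(F + 54) + F)*((-3 + 3*F) - 23) = ((2*F)*(54 + F) + F)*(-26 + 3*F) = (2*F*(54 + F) + F)*(-26 + 3*F) = (F + 2*F*(54 + F))*(-26 + 3*F) = (-26 + 3*F)*(F + 2*F*(54 + F)))
-8740 + T(-209) = -8740 - 209*(-2834 + 6*(-209)² + 275*(-209)) = -8740 - 209*(-2834 + 6*43681 - 57475) = -8740 - 209*(-2834 + 262086 - 57475) = -8740 - 209*201777 = -8740 - 42171393 = -42180133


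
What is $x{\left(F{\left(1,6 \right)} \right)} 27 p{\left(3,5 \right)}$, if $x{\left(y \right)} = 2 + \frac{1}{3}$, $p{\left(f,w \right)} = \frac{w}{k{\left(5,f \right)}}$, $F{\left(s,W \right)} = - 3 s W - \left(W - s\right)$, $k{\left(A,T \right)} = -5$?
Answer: $-63$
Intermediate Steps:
$F{\left(s,W \right)} = s - W - 3 W s$ ($F{\left(s,W \right)} = - 3 W s - \left(W - s\right) = s - W - 3 W s$)
$p{\left(f,w \right)} = - \frac{w}{5}$ ($p{\left(f,w \right)} = \frac{w}{-5} = w \left(- \frac{1}{5}\right) = - \frac{w}{5}$)
$x{\left(y \right)} = \frac{7}{3}$ ($x{\left(y \right)} = 2 + \frac{1}{3} = \frac{7}{3}$)
$x{\left(F{\left(1,6 \right)} \right)} 27 p{\left(3,5 \right)} = \frac{7}{3} \cdot 27 \left(\left(- \frac{1}{5}\right) 5\right) = 63 \left(-1\right) = -63$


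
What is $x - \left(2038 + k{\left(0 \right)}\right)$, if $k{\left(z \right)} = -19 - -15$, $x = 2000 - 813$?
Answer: $-847$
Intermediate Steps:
$x = 1187$ ($x = 2000 - 813 = 1187$)
$k{\left(z \right)} = -4$ ($k{\left(z \right)} = -19 + 15 = -4$)
$x - \left(2038 + k{\left(0 \right)}\right) = 1187 - 2034 = -847$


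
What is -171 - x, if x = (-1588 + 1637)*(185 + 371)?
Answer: -27415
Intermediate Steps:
x = 27244 (x = 49*556 = 27244)
-171 - x = -171 - 1*27244 = -171 - 27244 = -27415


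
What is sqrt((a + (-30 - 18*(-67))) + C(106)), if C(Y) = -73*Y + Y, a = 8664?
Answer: 4*sqrt(138) ≈ 46.989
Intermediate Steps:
C(Y) = -72*Y
sqrt((a + (-30 - 18*(-67))) + C(106)) = sqrt((8664 + (-30 - 18*(-67))) - 72*106) = sqrt((8664 + (-30 + 1206)) - 7632) = sqrt((8664 + 1176) - 7632) = sqrt(9840 - 7632) = sqrt(2208) = 4*sqrt(138)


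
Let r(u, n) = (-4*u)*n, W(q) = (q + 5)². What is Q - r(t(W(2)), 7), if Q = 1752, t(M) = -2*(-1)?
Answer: 1808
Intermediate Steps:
W(q) = (5 + q)²
t(M) = 2
r(u, n) = -4*n*u
Q - r(t(W(2)), 7) = 1752 - (-4)*7*2 = 1752 - 1*(-56) = 1752 + 56 = 1808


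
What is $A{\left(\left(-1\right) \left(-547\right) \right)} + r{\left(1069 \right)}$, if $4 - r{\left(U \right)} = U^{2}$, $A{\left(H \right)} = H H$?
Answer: $-843548$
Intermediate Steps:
$A{\left(H \right)} = H^{2}$
$r{\left(U \right)} = 4 - U^{2}$
$A{\left(\left(-1\right) \left(-547\right) \right)} + r{\left(1069 \right)} = \left(\left(-1\right) \left(-547\right)\right)^{2} + \left(4 - 1069^{2}\right) = 547^{2} + \left(4 - 1142761\right) = 299209 + \left(4 - 1142761\right) = 299209 - 1142757 = -843548$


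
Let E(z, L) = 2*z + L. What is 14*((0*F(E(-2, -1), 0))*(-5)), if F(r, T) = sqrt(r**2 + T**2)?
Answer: 0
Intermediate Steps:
E(z, L) = L + 2*z
F(r, T) = sqrt(T**2 + r**2)
14*((0*F(E(-2, -1), 0))*(-5)) = 14*((0*sqrt(0**2 + (-1 + 2*(-2))**2))*(-5)) = 14*((0*sqrt(0 + (-1 - 4)**2))*(-5)) = 14*((0*sqrt(0 + (-5)**2))*(-5)) = 14*((0*sqrt(0 + 25))*(-5)) = 14*((0*sqrt(25))*(-5)) = 14*((0*5)*(-5)) = 14*(0*(-5)) = 14*0 = 0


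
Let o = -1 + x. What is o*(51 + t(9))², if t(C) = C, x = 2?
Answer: 3600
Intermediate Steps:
o = 1 (o = -1 + 2 = 1)
o*(51 + t(9))² = 1*(51 + 9)² = 1*60² = 1*3600 = 3600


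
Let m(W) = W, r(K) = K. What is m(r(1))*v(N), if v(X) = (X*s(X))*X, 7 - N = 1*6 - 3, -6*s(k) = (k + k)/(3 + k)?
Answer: -64/21 ≈ -3.0476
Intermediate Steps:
s(k) = -k/(3*(3 + k)) (s(k) = -(k + k)/(6*(3 + k)) = -2*k/(6*(3 + k)) = -k/(3*(3 + k)))
N = 4 (N = 7 - (1*6 - 3) = 7 - (6 - 3) = 7 - 1*3 = 7 - 3 = 4)
v(X) = -X³/(9 + 3*X) (v(X) = (X*(-X/(9 + 3*X)))*X = (-X²/(9 + 3*X))*X = -X³/(9 + 3*X))
m(r(1))*v(N) = 1*(-1*4³/(9 + 3*4)) = 1*(-1*64/(9 + 12)) = 1*(-1*64/21) = 1*(-1*64*1/21) = 1*(-64/21) = -64/21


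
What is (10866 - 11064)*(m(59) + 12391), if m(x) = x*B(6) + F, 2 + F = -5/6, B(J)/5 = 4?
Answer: -2686497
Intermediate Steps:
B(J) = 20 (B(J) = 5*4 = 20)
F = -17/6 (F = -2 - 5/6 = -17/6 ≈ -2.8333)
m(x) = -17/6 + 20*x (m(x) = x*20 - 17/6 = 20*x - 17/6 = -17/6 + 20*x)
(10866 - 11064)*(m(59) + 12391) = (10866 - 11064)*((-17/6 + 20*59) + 12391) = -198*((-17/6 + 1180) + 12391) = -198*(7063/6 + 12391) = -198*81409/6 = -2686497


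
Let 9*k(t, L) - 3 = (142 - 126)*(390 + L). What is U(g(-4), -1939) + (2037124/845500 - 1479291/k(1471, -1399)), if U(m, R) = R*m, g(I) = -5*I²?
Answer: 532061403610746/3411803875 ≈ 1.5595e+5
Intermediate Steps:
k(t, L) = 2081/3 + 16*L/9 (k(t, L) = ⅓ + ((142 - 126)*(390 + L))/9 = ⅓ + (16*(390 + L))/9 = ⅓ + (6240 + 16*L)/9 = ⅓ + (2080/3 + 16*L/9) = 2081/3 + 16*L/9)
U(g(-4), -1939) + (2037124/845500 - 1479291/k(1471, -1399)) = -(-9695)*(-4)² + (2037124/845500 - 1479291/(2081/3 + (16/9)*(-1399))) = -(-9695)*16 + (2037124*(1/845500) - 1479291/(2081/3 - 22384/9)) = -1939*(-80) + (509281/211375 - 1479291/(-16141/9)) = 155120 + (509281/211375 - 1479291*(-9/16141)) = 155120 + (509281/211375 + 13313619/16141) = 155120 + 2822386520746/3411803875 = 532061403610746/3411803875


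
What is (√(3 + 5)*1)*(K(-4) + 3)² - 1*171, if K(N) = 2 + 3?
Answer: -171 + 128*√2 ≈ 10.019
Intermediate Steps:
K(N) = 5
(√(3 + 5)*1)*(K(-4) + 3)² - 1*171 = (√(3 + 5)*1)*(5 + 3)² - 1*171 = (√8*1)*8² - 171 = ((2*√2)*1)*64 - 171 = (2*√2)*64 - 171 = 128*√2 - 171 = -171 + 128*√2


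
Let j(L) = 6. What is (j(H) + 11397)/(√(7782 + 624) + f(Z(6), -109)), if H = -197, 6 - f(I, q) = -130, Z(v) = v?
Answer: 775404/5045 - 34209*√934/10090 ≈ 50.083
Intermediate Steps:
f(I, q) = 136 (f(I, q) = 6 - 1*(-130) = 6 + 130 = 136)
(j(H) + 11397)/(√(7782 + 624) + f(Z(6), -109)) = (6 + 11397)/(√(7782 + 624) + 136) = 11403/(√8406 + 136) = 11403/(3*√934 + 136) = 11403/(136 + 3*√934)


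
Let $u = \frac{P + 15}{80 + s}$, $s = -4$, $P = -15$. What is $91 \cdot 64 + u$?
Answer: $5824$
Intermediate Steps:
$u = 0$ ($u = \frac{-15 + 15}{80 - 4} = \frac{0}{76} = 0 \cdot \frac{1}{76} = 0$)
$91 \cdot 64 + u = 91 \cdot 64 + 0 = 5824 + 0 = 5824$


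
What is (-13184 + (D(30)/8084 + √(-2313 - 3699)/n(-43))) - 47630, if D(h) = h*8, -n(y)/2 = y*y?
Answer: -122905034/2021 - 3*I*√167/1849 ≈ -60814.0 - 0.020967*I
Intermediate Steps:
n(y) = -2*y² (n(y) = -2*y*y = -2*y²)
D(h) = 8*h
(-13184 + (D(30)/8084 + √(-2313 - 3699)/n(-43))) - 47630 = (-13184 + ((8*30)/8084 + √(-2313 - 3699)/((-2*(-43)²)))) - 47630 = (-13184 + (240*(1/8084) + √(-6012)/((-2*1849)))) - 47630 = (-13184 + (60/2021 + (6*I*√167)/(-3698))) - 47630 = (-13184 + (60/2021 + (6*I*√167)*(-1/3698))) - 47630 = (-13184 + (60/2021 - 3*I*√167/1849)) - 47630 = (-26644804/2021 - 3*I*√167/1849) - 47630 = -122905034/2021 - 3*I*√167/1849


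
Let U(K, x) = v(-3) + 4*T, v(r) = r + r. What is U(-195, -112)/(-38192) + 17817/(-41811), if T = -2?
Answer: -1471605/3456376 ≈ -0.42577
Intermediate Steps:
v(r) = 2*r
U(K, x) = -14 (U(K, x) = 2*(-3) + 4*(-2) = -6 - 8 = -14)
U(-195, -112)/(-38192) + 17817/(-41811) = -14/(-38192) + 17817/(-41811) = -14*(-1/38192) + 17817*(-1/41811) = 1/2728 - 5939/13937 = -1471605/3456376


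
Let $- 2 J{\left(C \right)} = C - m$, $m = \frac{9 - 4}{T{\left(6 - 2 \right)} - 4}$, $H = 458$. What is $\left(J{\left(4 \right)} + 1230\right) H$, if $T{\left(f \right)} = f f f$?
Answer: $\frac{6749317}{12} \approx 5.6244 \cdot 10^{5}$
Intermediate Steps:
$T{\left(f \right)} = f^{3}$ ($T{\left(f \right)} = f^{2} f = f^{3}$)
$m = \frac{1}{12}$ ($m = \frac{9 - 4}{\left(6 - 2\right)^{3} - 4} = \frac{5}{\left(6 - 2\right)^{3} - 4} = \frac{5}{4^{3} - 4} = \frac{5}{64 - 4} = \frac{5}{60} = 5 \cdot \frac{1}{60} = \frac{1}{12} \approx 0.083333$)
$J{\left(C \right)} = \frac{1}{24} - \frac{C}{2}$ ($J{\left(C \right)} = - \frac{C - \frac{1}{12}}{2} = - \frac{- \frac{1}{12} + C}{2} = \frac{1}{24} - \frac{C}{2}$)
$\left(J{\left(4 \right)} + 1230\right) H = \left(\left(\frac{1}{24} - 2\right) + 1230\right) 458 = \left(- \frac{47}{24} + 1230\right) 458 = \frac{29473}{24} \cdot 458 = \frac{6749317}{12}$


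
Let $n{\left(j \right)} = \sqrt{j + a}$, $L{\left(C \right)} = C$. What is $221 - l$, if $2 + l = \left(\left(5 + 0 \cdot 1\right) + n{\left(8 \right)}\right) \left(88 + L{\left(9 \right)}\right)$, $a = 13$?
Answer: $-262 - 97 \sqrt{21} \approx -706.51$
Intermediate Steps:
$n{\left(j \right)} = \sqrt{13 + j}$ ($n{\left(j \right)} = \sqrt{j + 13} = \sqrt{13 + j}$)
$l = 483 + 97 \sqrt{21}$ ($l = -2 + \left(\left(5 + 0 \cdot 1\right) + \sqrt{13 + 8}\right) \left(88 + 9\right) = -2 + \left(\left(5 + 0\right) + \sqrt{21}\right) 97 = -2 + \left(5 + \sqrt{21}\right) 97 = -2 + \left(485 + 97 \sqrt{21}\right) = 483 + 97 \sqrt{21} \approx 927.51$)
$221 - l = 221 - \left(483 + 97 \sqrt{21}\right) = -262 - 97 \sqrt{21}$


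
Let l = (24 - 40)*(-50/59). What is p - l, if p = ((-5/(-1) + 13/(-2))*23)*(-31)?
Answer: 124601/118 ≈ 1055.9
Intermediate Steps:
l = 800/59 (l = -(-800)/59 = -16*(-50/59) = 800/59 ≈ 13.559)
p = 2139/2 (p = ((-5*(-1) + 13*(-½))*23)*(-31) = ((5 - 13/2)*23)*(-31) = -3/2*23*(-31) = -69/2*(-31) = 2139/2 ≈ 1069.5)
p - l = 2139/2 - 1*800/59 = 2139/2 - 800/59 = 124601/118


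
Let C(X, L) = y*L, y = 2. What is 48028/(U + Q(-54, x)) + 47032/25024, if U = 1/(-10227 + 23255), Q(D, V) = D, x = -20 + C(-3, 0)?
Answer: -114887125599/129446024 ≈ -887.53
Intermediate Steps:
C(X, L) = 2*L
x = -20 (x = -20 + 2*0 = -20 + 0 = -20)
U = 1/13028 ≈ 7.6758e-5
48028/(U + Q(-54, x)) + 47032/25024 = 48028/(1/13028 - 54) + 47032/25024 = 48028/(-703511/13028) + 47032*(1/25024) = 48028*(-13028/703511) + 5879/3128 = -625708784/703511 + 5879/3128 = -114887125599/129446024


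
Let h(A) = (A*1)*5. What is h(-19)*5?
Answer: -475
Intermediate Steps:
h(A) = 5*A (h(A) = A*5 = 5*A)
h(-19)*5 = (5*(-19))*5 = -95*5 = -475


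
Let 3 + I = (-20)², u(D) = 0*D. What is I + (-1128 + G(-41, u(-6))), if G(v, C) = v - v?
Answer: -731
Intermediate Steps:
u(D) = 0
G(v, C) = 0
I = 397 (I = -3 + (-20)² = -3 + 400 = 397)
I + (-1128 + G(-41, u(-6))) = 397 + (-1128 + 0) = 397 - 1128 = -731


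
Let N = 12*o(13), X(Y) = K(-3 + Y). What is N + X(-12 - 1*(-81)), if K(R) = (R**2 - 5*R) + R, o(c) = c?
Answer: 4248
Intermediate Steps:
K(R) = R**2 - 4*R
X(Y) = (-7 + Y)*(-3 + Y) (X(Y) = (-3 + Y)*(-4 + (-3 + Y)) = (-3 + Y)*(-7 + Y) = (-7 + Y)*(-3 + Y))
N = 156 (N = 12*13 = 156)
N + X(-12 - 1*(-81)) = 156 + (-7 + (-12 - 1*(-81)))*(-3 + (-12 - 1*(-81))) = 156 + (-7 + (-12 + 81))*(-3 + (-12 + 81)) = 156 + (-7 + 69)*(-3 + 69) = 156 + 62*66 = 156 + 4092 = 4248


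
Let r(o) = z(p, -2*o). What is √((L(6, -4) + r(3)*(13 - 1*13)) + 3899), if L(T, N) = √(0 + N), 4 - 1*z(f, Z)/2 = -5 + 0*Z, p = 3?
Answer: √(3899 + 2*I) ≈ 62.442 + 0.016*I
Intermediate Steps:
z(f, Z) = 18 (z(f, Z) = 8 - 2*(-5 + 0*Z) = 8 - 2*(-5 + 0) = 8 - 2*(-5) = 8 + 10 = 18)
L(T, N) = √N
r(o) = 18
√((L(6, -4) + r(3)*(13 - 1*13)) + 3899) = √((√(-4) + 18*(13 - 1*13)) + 3899) = √((2*I + 18*(13 - 13)) + 3899) = √((2*I + 18*0) + 3899) = √((2*I + 0) + 3899) = √(2*I + 3899) = √(3899 + 2*I)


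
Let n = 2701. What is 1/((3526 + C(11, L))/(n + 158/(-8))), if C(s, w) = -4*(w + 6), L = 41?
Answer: 10725/13352 ≈ 0.80325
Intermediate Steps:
C(s, w) = -24 - 4*w (C(s, w) = -4*(6 + w) = -24 - 4*w)
1/((3526 + C(11, L))/(n + 158/(-8))) = 1/((3526 + (-24 - 4*41))/(2701 + 158/(-8))) = 1/((3526 + (-24 - 164))/(2701 - 1/8*158)) = 1/((3526 - 188)/(2701 - 79/4)) = 1/(3338/(10725/4)) = 1/(3338*(4/10725)) = 1/(13352/10725) = 10725/13352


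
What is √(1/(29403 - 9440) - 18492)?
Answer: I*√7369457135585/19963 ≈ 135.99*I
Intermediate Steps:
√(1/(29403 - 9440) - 18492) = √(1/19963 - 18492) = √(-369155795/19963) = I*√7369457135585/19963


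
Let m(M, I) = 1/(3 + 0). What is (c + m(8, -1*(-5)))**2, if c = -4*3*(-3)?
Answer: 11881/9 ≈ 1320.1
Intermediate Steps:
c = 36 (c = -12*(-3) = 36)
m(M, I) = 1/3
(c + m(8, -1*(-5)))**2 = (36 + 1/3)**2 = (109/3)**2 = 11881/9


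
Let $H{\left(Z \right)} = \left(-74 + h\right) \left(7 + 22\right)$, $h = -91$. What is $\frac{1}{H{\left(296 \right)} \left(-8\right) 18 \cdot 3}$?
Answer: $\frac{1}{2067120} \approx 4.8376 \cdot 10^{-7}$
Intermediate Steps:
$H{\left(Z \right)} = -4785$ ($H{\left(Z \right)} = \left(-74 - 91\right) \left(7 + 22\right) = \left(-165\right) 29 = -4785$)
$\frac{1}{H{\left(296 \right)} \left(-8\right) 18 \cdot 3} = \frac{1}{\left(-4785\right) \left(-8\right) 18 \cdot 3} = - \frac{1}{4785 \left(\left(-144\right) 3\right)} = - \frac{1}{4785 \left(-432\right)} = \left(- \frac{1}{4785}\right) \left(- \frac{1}{432}\right) = \frac{1}{2067120}$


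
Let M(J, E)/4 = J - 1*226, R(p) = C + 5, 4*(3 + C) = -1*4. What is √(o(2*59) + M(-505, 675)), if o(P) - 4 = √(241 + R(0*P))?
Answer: √(-2920 + 11*√2) ≈ 53.893*I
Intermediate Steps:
C = -4 (C = -3 + (-1*4)/4 = -3 + (¼)*(-4) = -3 - 1 = -4)
R(p) = 1 (R(p) = -4 + 5 = 1)
M(J, E) = -904 + 4*J (M(J, E) = 4*(J - 1*226) = 4*(J - 226) = 4*(-226 + J) = -904 + 4*J)
o(P) = 4 + 11*√2 (o(P) = 4 + √(241 + 1) = 4 + √242 = 4 + 11*√2)
√(o(2*59) + M(-505, 675)) = √((4 + 11*√2) + (-904 + 4*(-505))) = √((4 + 11*√2) + (-904 - 2020)) = √((4 + 11*√2) - 2924) = √(-2920 + 11*√2)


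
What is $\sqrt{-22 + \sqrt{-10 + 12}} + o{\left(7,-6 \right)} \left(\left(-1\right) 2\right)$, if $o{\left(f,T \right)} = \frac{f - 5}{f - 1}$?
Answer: $- \frac{2}{3} + i \sqrt{22 - \sqrt{2}} \approx -0.66667 + 4.5372 i$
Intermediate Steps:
$o{\left(f,T \right)} = \frac{-5 + f}{-1 + f}$
$\sqrt{-22 + \sqrt{-10 + 12}} + o{\left(7,-6 \right)} \left(\left(-1\right) 2\right) = \sqrt{-22 + \sqrt{-10 + 12}} + \frac{-5 + 7}{-1 + 7} \left(\left(-1\right) 2\right) = \sqrt{-22 + \sqrt{2}} + \frac{1}{6} \cdot 2 \left(-2\right) = \sqrt{-22 + \sqrt{2}} + \frac{1}{3} \left(-2\right) = \sqrt{-22 + \sqrt{2}} - \frac{2}{3} = - \frac{2}{3} + \sqrt{-22 + \sqrt{2}}$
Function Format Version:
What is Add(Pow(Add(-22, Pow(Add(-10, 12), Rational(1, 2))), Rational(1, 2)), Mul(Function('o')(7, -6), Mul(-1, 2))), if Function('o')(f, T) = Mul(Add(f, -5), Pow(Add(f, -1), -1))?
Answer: Add(Rational(-2, 3), Mul(I, Pow(Add(22, Mul(-1, Pow(2, Rational(1, 2)))), Rational(1, 2)))) ≈ Add(-0.66667, Mul(4.5372, I))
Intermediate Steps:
Function('o')(f, T) = Mul(Pow(Add(-1, f), -1), Add(-5, f)) (Function('o')(f, T) = Mul(Add(-5, f), Pow(Add(-1, f), -1)) = Mul(Pow(Add(-1, f), -1), Add(-5, f)))
Add(Pow(Add(-22, Pow(Add(-10, 12), Rational(1, 2))), Rational(1, 2)), Mul(Function('o')(7, -6), Mul(-1, 2))) = Add(Pow(Add(-22, Pow(Add(-10, 12), Rational(1, 2))), Rational(1, 2)), Mul(Mul(Pow(Add(-1, 7), -1), Add(-5, 7)), Mul(-1, 2))) = Add(Pow(Add(-22, Pow(2, Rational(1, 2))), Rational(1, 2)), Mul(Mul(Pow(6, -1), 2), -2)) = Add(Pow(Add(-22, Pow(2, Rational(1, 2))), Rational(1, 2)), Mul(Mul(Rational(1, 6), 2), -2)) = Add(Pow(Add(-22, Pow(2, Rational(1, 2))), Rational(1, 2)), Mul(Rational(1, 3), -2)) = Add(Pow(Add(-22, Pow(2, Rational(1, 2))), Rational(1, 2)), Rational(-2, 3)) = Add(Rational(-2, 3), Pow(Add(-22, Pow(2, Rational(1, 2))), Rational(1, 2)))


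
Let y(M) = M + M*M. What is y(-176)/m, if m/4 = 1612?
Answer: 1925/403 ≈ 4.7767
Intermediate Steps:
m = 6448 (m = 4*1612 = 6448)
y(M) = M + M²
y(-176)/m = -176*(1 - 176)/6448 = -176*(-175)*(1/6448) = 30800*(1/6448) = 1925/403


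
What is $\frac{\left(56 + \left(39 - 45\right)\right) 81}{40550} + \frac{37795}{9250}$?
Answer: $\frac{6280199}{1500350} \approx 4.1858$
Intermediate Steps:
$\frac{\left(56 + \left(39 - 45\right)\right) 81}{40550} + \frac{37795}{9250} = \left(56 + \left(39 - 45\right)\right) 81 \cdot \frac{1}{40550} + 37795 \cdot \frac{1}{9250} = \left(56 - 6\right) 81 \cdot \frac{1}{40550} + \frac{7559}{1850} = 50 \cdot 81 \cdot \frac{1}{40550} + \frac{7559}{1850} = 4050 \cdot \frac{1}{40550} + \frac{7559}{1850} = \frac{81}{811} + \frac{7559}{1850} = \frac{6280199}{1500350}$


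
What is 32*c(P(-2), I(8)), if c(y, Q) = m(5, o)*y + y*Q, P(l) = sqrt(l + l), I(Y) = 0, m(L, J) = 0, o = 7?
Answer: 0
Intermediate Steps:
P(l) = sqrt(2)*sqrt(l) (P(l) = sqrt(2*l) = sqrt(2)*sqrt(l))
c(y, Q) = Q*y (c(y, Q) = 0*y + y*Q = 0 + Q*y = Q*y)
32*c(P(-2), I(8)) = 32*(0*(sqrt(2)*sqrt(-2))) = 32*(0*(sqrt(2)*(I*sqrt(2)))) = 32*(0*(2*I)) = 32*0 = 0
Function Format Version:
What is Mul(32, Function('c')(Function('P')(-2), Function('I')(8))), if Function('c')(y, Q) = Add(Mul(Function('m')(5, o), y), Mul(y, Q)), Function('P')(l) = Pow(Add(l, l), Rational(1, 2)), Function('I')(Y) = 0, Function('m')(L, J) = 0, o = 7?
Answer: 0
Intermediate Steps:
Function('P')(l) = Mul(Pow(2, Rational(1, 2)), Pow(l, Rational(1, 2))) (Function('P')(l) = Pow(Mul(2, l), Rational(1, 2)) = Mul(Pow(2, Rational(1, 2)), Pow(l, Rational(1, 2))))
Function('c')(y, Q) = Mul(Q, y) (Function('c')(y, Q) = Add(Mul(0, y), Mul(y, Q)) = Add(0, Mul(Q, y)) = Mul(Q, y))
Mul(32, Function('c')(Function('P')(-2), Function('I')(8))) = Mul(32, Mul(0, Mul(Pow(2, Rational(1, 2)), Pow(-2, Rational(1, 2))))) = Mul(32, Mul(0, Mul(Pow(2, Rational(1, 2)), Mul(I, Pow(2, Rational(1, 2)))))) = Mul(32, Mul(0, Mul(2, I))) = Mul(32, 0) = 0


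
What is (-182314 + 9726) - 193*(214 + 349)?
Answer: -281247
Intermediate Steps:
(-182314 + 9726) - 193*(214 + 349) = -172588 - 193*563 = -172588 - 1*108659 = -172588 - 108659 = -281247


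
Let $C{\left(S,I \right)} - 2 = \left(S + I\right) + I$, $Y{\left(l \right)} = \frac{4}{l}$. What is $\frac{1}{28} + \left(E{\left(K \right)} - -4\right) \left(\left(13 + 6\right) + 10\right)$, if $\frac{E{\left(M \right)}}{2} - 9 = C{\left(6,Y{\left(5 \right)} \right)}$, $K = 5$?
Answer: $\frac{167277}{140} \approx 1194.8$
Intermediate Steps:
$C{\left(S,I \right)} = 2 + S + 2 I$ ($C{\left(S,I \right)} = 2 + \left(\left(S + I\right) + I\right) = 2 + \left(\left(I + S\right) + I\right) = 2 + \left(S + 2 I\right) = 2 + S + 2 I$)
$E{\left(M \right)} = \frac{186}{5}$ ($E{\left(M \right)} = 18 + 2 \left(2 + 6 + 2 \cdot \frac{4}{5}\right) = 18 + 2 \left(2 + 6 + \frac{8}{5}\right) = 18 + 2 \cdot \frac{48}{5} = 18 + \frac{96}{5} = \frac{186}{5}$)
$\frac{1}{28} + \left(E{\left(K \right)} - -4\right) \left(\left(13 + 6\right) + 10\right) = \frac{1}{28} + \left(\frac{186}{5} - -4\right) \left(\left(13 + 6\right) + 10\right) = \frac{1}{28} + \left(\frac{186}{5} + 4\right) \left(19 + 10\right) = \frac{1}{28} + \frac{206}{5} \cdot 29 = \frac{1}{28} + \frac{5974}{5} = \frac{167277}{140}$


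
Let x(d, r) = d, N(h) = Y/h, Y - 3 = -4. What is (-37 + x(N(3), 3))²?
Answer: 12544/9 ≈ 1393.8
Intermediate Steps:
Y = -1 (Y = 3 - 4 = -1)
N(h) = -1/h
(-37 + x(N(3), 3))² = (-37 - 1/3)² = (-37 - 1*⅓)² = (-37 - ⅓)² = (-112/3)² = 12544/9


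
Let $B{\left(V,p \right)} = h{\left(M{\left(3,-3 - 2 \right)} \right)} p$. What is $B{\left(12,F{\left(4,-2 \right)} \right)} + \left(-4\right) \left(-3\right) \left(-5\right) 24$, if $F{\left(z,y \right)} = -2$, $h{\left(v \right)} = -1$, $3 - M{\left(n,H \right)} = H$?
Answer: $-1438$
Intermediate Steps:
$M{\left(n,H \right)} = 3 - H$
$B{\left(V,p \right)} = - p$
$B{\left(12,F{\left(4,-2 \right)} \right)} + \left(-4\right) \left(-3\right) \left(-5\right) 24 = \left(-1\right) \left(-2\right) + \left(-4\right) \left(-3\right) \left(-5\right) 24 = 2 + 12 \left(-5\right) 24 = 2 - 1440 = -1438$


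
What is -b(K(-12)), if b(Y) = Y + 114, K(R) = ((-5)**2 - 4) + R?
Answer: -123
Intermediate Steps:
K(R) = 21 + R (K(R) = (25 - 4) + R = 21 + R)
b(Y) = 114 + Y
-b(K(-12)) = -(114 + (21 - 12)) = -(114 + 9) = -1*123 = -123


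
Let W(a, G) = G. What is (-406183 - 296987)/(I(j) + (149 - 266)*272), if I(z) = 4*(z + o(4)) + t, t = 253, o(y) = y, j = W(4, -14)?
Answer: 234390/10537 ≈ 22.244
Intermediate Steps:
j = -14
I(z) = 269 + 4*z (I(z) = 4*(z + 4) + 253 = 4*(4 + z) + 253 = (16 + 4*z) + 253 = 269 + 4*z)
(-406183 - 296987)/(I(j) + (149 - 266)*272) = (-406183 - 296987)/((269 + 4*(-14)) + (149 - 266)*272) = -703170/((269 - 56) - 117*272) = -703170/(213 - 31824) = -703170/(-31611) = -703170*(-1/31611) = 234390/10537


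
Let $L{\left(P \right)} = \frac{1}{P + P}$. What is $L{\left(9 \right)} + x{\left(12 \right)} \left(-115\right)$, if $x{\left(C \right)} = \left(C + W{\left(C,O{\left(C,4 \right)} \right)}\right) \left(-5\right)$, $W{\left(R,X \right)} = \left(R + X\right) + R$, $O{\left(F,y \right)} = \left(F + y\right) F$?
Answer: $\frac{2359801}{18} \approx 1.311 \cdot 10^{5}$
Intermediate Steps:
$L{\left(P \right)} = \frac{1}{2 P}$
$O{\left(F,y \right)} = F \left(F + y\right)$
$W{\left(R,X \right)} = X + 2 R$
$x{\left(C \right)} = - 15 C - 5 C \left(4 + C\right)$ ($x{\left(C \right)} = \left(C + \left(C \left(C + 4\right) + 2 C\right)\right) \left(-5\right) = \left(C + \left(C \left(4 + C\right) + 2 C\right)\right) \left(-5\right) = \left(C + \left(2 C + C \left(4 + C\right)\right)\right) \left(-5\right) = \left(3 C + C \left(4 + C\right)\right) \left(-5\right) = - 15 C - 5 C \left(4 + C\right)$)
$L{\left(9 \right)} + x{\left(12 \right)} \left(-115\right) = \frac{1}{2 \cdot 9} + 5 \cdot 12 \left(-7 - 12\right) \left(-115\right) = \frac{1}{2} \cdot \frac{1}{9} + 5 \cdot 12 \left(-7 - 12\right) \left(-115\right) = \frac{1}{18} + 5 \cdot 12 \left(-19\right) \left(-115\right) = \frac{1}{18} - -131100 = \frac{1}{18} + 131100 = \frac{2359801}{18}$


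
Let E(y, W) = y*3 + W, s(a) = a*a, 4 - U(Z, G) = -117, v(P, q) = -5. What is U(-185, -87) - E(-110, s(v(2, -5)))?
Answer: 426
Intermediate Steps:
U(Z, G) = 121 (U(Z, G) = 4 - 1*(-117) = 4 + 117 = 121)
s(a) = a**2
E(y, W) = W + 3*y (E(y, W) = 3*y + W = W + 3*y)
U(-185, -87) - E(-110, s(v(2, -5))) = 121 - ((-5)**2 + 3*(-110)) = 121 - (25 - 330) = 121 - 1*(-305) = 121 + 305 = 426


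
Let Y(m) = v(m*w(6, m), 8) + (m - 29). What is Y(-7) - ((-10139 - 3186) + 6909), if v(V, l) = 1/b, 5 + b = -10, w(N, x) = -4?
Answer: 95699/15 ≈ 6379.9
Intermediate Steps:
b = -15 (b = -5 - 10 = -15)
v(V, l) = -1/15 (v(V, l) = 1/(-15) = -1/15)
Y(m) = -436/15 + m (Y(m) = -1/15 + (m - 29) = -1/15 + (-29 + m) = -436/15 + m)
Y(-7) - ((-10139 - 3186) + 6909) = (-436/15 - 7) - ((-10139 - 3186) + 6909) = -541/15 - (-13325 + 6909) = -541/15 - 1*(-6416) = -541/15 + 6416 = 95699/15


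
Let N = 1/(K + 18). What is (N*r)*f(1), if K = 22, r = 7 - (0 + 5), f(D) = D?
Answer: 1/20 ≈ 0.050000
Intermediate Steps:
r = 2 (r = 7 - 1*5 = 7 - 5 = 2)
N = 1/40 (N = 1/(22 + 18) = 1/40 ≈ 0.025000)
(N*r)*f(1) = ((1/40)*2)*1 = (1/20)*1 = 1/20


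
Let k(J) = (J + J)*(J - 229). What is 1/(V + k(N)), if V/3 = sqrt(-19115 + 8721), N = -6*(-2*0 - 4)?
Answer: -1640/16153191 - I*sqrt(10394)/32306382 ≈ -0.00010153 - 3.1558e-6*I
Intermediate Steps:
N = 24 (N = -6*(0 - 4) = -6*(-4) = 24)
V = 3*I*sqrt(10394) (V = 3*sqrt(-19115 + 8721) = 3*sqrt(-10394) = 3*(I*sqrt(10394)) = 3*I*sqrt(10394) ≈ 305.85*I)
k(J) = 2*J*(-229 + J) (k(J) = (2*J)*(-229 + J) = 2*J*(-229 + J))
1/(V + k(N)) = 1/(3*I*sqrt(10394) + 2*24*(-229 + 24)) = 1/(3*I*sqrt(10394) + 2*24*(-205)) = 1/(3*I*sqrt(10394) - 9840) = 1/(-9840 + 3*I*sqrt(10394))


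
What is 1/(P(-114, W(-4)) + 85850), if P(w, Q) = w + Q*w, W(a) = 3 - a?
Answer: 1/84938 ≈ 1.1773e-5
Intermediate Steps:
1/(P(-114, W(-4)) + 85850) = 1/(-114*(1 + (3 - 1*(-4))) + 85850) = 1/(-114*(1 + (3 + 4)) + 85850) = 1/(-114*(1 + 7) + 85850) = 1/(-114*8 + 85850) = 1/(-912 + 85850) = 1/84938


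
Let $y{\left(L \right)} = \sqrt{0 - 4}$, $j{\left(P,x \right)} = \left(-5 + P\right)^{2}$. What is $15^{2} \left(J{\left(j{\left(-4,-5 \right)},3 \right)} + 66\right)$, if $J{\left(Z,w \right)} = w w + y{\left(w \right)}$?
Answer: $16875 + 450 i \approx 16875.0 + 450.0 i$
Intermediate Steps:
$y{\left(L \right)} = 2 i$ ($y{\left(L \right)} = \sqrt{-4} = 2 i$)
$J{\left(Z,w \right)} = w^{2} + 2 i$ ($J{\left(Z,w \right)} = w w + 2 i = w^{2} + 2 i$)
$15^{2} \left(J{\left(j{\left(-4,-5 \right)},3 \right)} + 66\right) = 15^{2} \left(\left(3^{2} + 2 i\right) + 66\right) = 225 \left(\left(9 + 2 i\right) + 66\right) = 225 \left(75 + 2 i\right) = 16875 + 450 i$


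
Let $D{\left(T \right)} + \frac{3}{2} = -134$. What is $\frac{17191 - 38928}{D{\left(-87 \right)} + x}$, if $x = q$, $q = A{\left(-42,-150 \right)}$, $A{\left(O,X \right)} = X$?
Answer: $\frac{43474}{571} \approx 76.137$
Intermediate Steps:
$D{\left(T \right)} = - \frac{271}{2}$ ($D{\left(T \right)} = - \frac{3}{2} - 134 = - \frac{271}{2}$)
$q = -150$
$x = -150$
$\frac{17191 - 38928}{D{\left(-87 \right)} + x} = \frac{17191 - 38928}{- \frac{271}{2} - 150} = - \frac{21737}{- \frac{571}{2}} = \left(-21737\right) \left(- \frac{2}{571}\right) = \frac{43474}{571}$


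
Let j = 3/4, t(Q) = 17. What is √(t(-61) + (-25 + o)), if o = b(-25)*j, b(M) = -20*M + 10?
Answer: √1498/2 ≈ 19.352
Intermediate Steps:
b(M) = 10 - 20*M
j = ¾ (j = 3*(¼) = ¾ ≈ 0.75000)
o = 765/2 (o = (10 - 20*(-25))*(¾) = (10 + 500)*(¾) = 510*(¾) = 765/2 ≈ 382.50)
√(t(-61) + (-25 + o)) = √(17 + (-25 + 765/2)) = √(17 + 715/2) = √(749/2) = √1498/2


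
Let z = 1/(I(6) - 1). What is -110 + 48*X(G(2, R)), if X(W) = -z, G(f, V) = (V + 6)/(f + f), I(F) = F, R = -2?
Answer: -598/5 ≈ -119.60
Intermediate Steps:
z = ⅕ (z = 1/(6 - 1) = 1/5 = ⅕ ≈ 0.20000)
G(f, V) = (6 + V)/(2*f) (G(f, V) = (6 + V)/((2*f)) = (6 + V)*(1/(2*f)) = (6 + V)/(2*f))
X(W) = -⅕ (X(W) = -1*⅕ = -⅕)
-110 + 48*X(G(2, R)) = -110 + 48*(-⅕) = -110 - 48/5 = -598/5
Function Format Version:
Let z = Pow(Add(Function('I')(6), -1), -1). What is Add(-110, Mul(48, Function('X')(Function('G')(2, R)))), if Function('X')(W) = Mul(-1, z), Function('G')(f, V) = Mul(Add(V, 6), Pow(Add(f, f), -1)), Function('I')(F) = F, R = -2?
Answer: Rational(-598, 5) ≈ -119.60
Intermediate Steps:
z = Rational(1, 5) (z = Pow(Add(6, -1), -1) = Pow(5, -1) = Rational(1, 5) ≈ 0.20000)
Function('G')(f, V) = Mul(Rational(1, 2), Pow(f, -1), Add(6, V)) (Function('G')(f, V) = Mul(Add(6, V), Pow(Mul(2, f), -1)) = Mul(Add(6, V), Mul(Rational(1, 2), Pow(f, -1))) = Mul(Rational(1, 2), Pow(f, -1), Add(6, V)))
Function('X')(W) = Rational(-1, 5) (Function('X')(W) = Mul(-1, Rational(1, 5)) = Rational(-1, 5))
Add(-110, Mul(48, Function('X')(Function('G')(2, R)))) = Add(-110, Mul(48, Rational(-1, 5))) = Add(-110, Rational(-48, 5)) = Rational(-598, 5)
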